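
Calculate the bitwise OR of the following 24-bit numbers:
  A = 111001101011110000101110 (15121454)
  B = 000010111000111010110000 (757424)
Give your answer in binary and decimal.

Apply | to each column (1 where either bit is 1):
  111001101011110000101110
| 000010111000111010110000
--------------------------
  111011111011111010111110

Answer: 111011111011111010111110 (15711934)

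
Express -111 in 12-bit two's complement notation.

1. Binary of +111:  000001101111
2. Invert bits:     111110010000
3. Add 1:           111110010001

Answer: 111110010001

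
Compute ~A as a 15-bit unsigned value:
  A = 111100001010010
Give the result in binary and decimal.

Flip each bit (0->1, 1->0):
  111100001010010
  000011110101101

Answer: 000011110101101 (1965)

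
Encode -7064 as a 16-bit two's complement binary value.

1. Binary of +7064:  0001101110011000
2. Invert bits:     1110010001100111
3. Add 1:           1110010001101000

Answer: 1110010001101000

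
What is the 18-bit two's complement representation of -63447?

1. Binary of +63447:  001111011111010111
2. Invert bits:     110000100000101000
3. Add 1:           110000100000101001

Answer: 110000100000101001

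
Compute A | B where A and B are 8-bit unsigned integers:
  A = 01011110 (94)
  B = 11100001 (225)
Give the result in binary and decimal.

Apply | to each column (1 where either bit is 1):
  01011110
| 11100001
----------
  11111111

Answer: 11111111 (255)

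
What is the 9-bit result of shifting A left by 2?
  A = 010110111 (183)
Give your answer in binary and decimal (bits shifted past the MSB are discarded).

Shift left by 2: drop the top 2 bit(s), append 2 zero(s) on the right.
  010110111  ->  discard [01], keep [0110111], append 00
= 011011100

Answer: 011011100 (220)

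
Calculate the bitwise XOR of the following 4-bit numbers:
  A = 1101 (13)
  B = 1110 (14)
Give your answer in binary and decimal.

Apply ^ to each column (1 where bits differ):
  1101
^ 1110
------
  0011

Answer: 0011 (3)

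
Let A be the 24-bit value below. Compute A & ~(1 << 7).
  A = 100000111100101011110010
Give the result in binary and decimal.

Mask = ~(1 << 7) = 111111111111111101111111
Bit 7 of A is 1, so AND-ing with the mask clears it to 0.
  100000111100101011110010
& 111111111111111101111111
--------------------------
  100000111100101001110010

Answer: 100000111100101001110010 (8637042)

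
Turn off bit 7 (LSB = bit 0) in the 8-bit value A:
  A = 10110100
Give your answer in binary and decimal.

Mask = ~(1 << 7) = 01111111
Bit 7 of A is 1, so AND-ing with the mask clears it to 0.
  10110100
& 01111111
----------
  00110100

Answer: 00110100 (52)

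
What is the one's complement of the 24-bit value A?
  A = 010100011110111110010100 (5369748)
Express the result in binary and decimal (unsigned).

Flip each bit (0->1, 1->0):
  010100011110111110010100
  101011100001000001101011

Answer: 101011100001000001101011 (11407467)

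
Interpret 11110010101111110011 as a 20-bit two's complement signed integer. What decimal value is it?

MSB is 1, so the value is negative. Find the magnitude:
1. Invert bits:  00001101010000001100
2. Add 1:        00001101010000001101  = 54285
3. Apply sign:   -54285

Answer: -54285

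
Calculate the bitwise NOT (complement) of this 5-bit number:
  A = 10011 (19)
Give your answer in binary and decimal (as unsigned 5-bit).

Flip each bit (0->1, 1->0):
  10011
  01100

Answer: 01100 (12)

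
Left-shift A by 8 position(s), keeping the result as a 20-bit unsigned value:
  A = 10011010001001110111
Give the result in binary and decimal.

Shift left by 8: drop the top 8 bit(s), append 8 zero(s) on the right.
  10011010001001110111  ->  discard [10011010], keep [001001110111], append 00000000
= 00100111011100000000

Answer: 00100111011100000000 (161536)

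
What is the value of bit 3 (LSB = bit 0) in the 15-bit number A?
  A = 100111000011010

Bit 3 is the 4th from the right.
  100111000011010
             ^
That bit is 1.

Answer: 1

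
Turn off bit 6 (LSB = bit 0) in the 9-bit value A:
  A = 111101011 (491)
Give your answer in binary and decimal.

Mask = ~(1 << 6) = 110111111
Bit 6 of A is 1, so AND-ing with the mask clears it to 0.
  111101011
& 110111111
-----------
  110101011

Answer: 110101011 (427)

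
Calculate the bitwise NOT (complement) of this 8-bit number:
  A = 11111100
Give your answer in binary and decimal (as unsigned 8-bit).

Flip each bit (0->1, 1->0):
  11111100
  00000011

Answer: 00000011 (3)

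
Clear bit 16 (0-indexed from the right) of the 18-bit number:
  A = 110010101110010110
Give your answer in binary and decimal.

Mask = ~(1 << 16) = 101111111111111111
Bit 16 of A is 1, so AND-ing with the mask clears it to 0.
  110010101110010110
& 101111111111111111
--------------------
  100010101110010110

Answer: 100010101110010110 (142230)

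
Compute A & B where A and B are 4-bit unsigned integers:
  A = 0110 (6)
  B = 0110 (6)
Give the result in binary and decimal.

Apply & to each column (1 only where both bits are 1):
  0110
& 0110
------
  0110

Answer: 0110 (6)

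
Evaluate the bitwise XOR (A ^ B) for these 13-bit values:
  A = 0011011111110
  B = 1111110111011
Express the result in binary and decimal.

Apply ^ to each column (1 where bits differ):
  0011011111110
^ 1111110111011
---------------
  1100101000101

Answer: 1100101000101 (6469)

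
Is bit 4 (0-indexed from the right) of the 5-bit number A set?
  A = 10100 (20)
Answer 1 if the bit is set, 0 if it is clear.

Bit 4 is the 5th from the right.
  10100
  ^
That bit is 1.

Answer: 1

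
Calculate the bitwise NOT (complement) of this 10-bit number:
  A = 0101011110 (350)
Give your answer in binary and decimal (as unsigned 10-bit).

Flip each bit (0->1, 1->0):
  0101011110
  1010100001

Answer: 1010100001 (673)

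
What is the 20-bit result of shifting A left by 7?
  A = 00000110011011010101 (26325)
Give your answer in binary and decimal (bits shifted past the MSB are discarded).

Shift left by 7: drop the top 7 bit(s), append 7 zero(s) on the right.
  00000110011011010101  ->  discard [0000011], keep [0011011010101], append 0000000
= 00110110101010000000

Answer: 00110110101010000000 (223872)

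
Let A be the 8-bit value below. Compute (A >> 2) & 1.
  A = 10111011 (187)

Bit 2 is the 3rd from the right.
  10111011
       ^
That bit is 0.

Answer: 0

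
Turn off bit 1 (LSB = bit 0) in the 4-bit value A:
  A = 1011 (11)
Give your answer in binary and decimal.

Mask = ~(1 << 1) = 1101
Bit 1 of A is 1, so AND-ing with the mask clears it to 0.
  1011
& 1101
------
  1001

Answer: 1001 (9)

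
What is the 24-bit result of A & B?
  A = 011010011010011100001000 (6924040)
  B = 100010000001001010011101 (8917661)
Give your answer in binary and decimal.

Apply & to each column (1 only where both bits are 1):
  011010011010011100001000
& 100010000001001010011101
--------------------------
  000010000000001000001000

Answer: 000010000000001000001000 (524808)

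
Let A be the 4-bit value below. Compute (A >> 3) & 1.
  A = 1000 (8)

Bit 3 is the 4th from the right.
  1000
  ^
That bit is 1.

Answer: 1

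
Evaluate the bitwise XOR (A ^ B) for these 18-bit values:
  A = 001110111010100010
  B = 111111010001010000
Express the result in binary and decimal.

Apply ^ to each column (1 where bits differ):
  001110111010100010
^ 111111010001010000
--------------------
  110001101011110010

Answer: 110001101011110010 (203506)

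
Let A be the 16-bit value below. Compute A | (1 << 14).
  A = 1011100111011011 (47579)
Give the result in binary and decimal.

Mask = 1 << 14 = 0100000000000000
Bit 14 of A is 0, so OR-ing with the mask flips it to 1.
  1011100111011011
| 0100000000000000
------------------
  1111100111011011

Answer: 1111100111011011 (63963)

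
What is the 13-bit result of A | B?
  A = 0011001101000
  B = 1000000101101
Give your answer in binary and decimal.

Apply | to each column (1 where either bit is 1):
  0011001101000
| 1000000101101
---------------
  1011001101101

Answer: 1011001101101 (5741)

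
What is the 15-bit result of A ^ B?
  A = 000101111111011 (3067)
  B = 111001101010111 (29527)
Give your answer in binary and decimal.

Apply ^ to each column (1 where bits differ):
  000101111111011
^ 111001101010111
-----------------
  111100010101100

Answer: 111100010101100 (30892)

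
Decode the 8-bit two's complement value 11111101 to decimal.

MSB is 1, so the value is negative. Find the magnitude:
1. Invert bits:  00000010
2. Add 1:        00000011  = 3
3. Apply sign:   -3

Answer: -3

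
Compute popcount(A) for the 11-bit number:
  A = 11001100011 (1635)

11001100011
1-bits at positions (from bit 0 = LSB): 0, 1, 5, 6, 9, 10
Count = 6

Answer: 6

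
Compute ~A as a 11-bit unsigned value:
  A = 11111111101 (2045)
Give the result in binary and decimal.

Flip each bit (0->1, 1->0):
  11111111101
  00000000010

Answer: 00000000010 (2)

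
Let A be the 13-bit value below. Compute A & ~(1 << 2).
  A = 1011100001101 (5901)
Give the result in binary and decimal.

Mask = ~(1 << 2) = 1111111111011
Bit 2 of A is 1, so AND-ing with the mask clears it to 0.
  1011100001101
& 1111111111011
---------------
  1011100001001

Answer: 1011100001001 (5897)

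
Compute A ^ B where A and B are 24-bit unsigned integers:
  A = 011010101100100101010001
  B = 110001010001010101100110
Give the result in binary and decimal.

Apply ^ to each column (1 where bits differ):
  011010101100100101010001
^ 110001010001010101100110
--------------------------
  101011111101110000110111

Answer: 101011111101110000110111 (11525175)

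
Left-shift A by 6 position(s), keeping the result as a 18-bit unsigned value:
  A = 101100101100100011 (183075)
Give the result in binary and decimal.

Shift left by 6: drop the top 6 bit(s), append 6 zero(s) on the right.
  101100101100100011  ->  discard [101100], keep [101100100011], append 000000
= 101100100011000000

Answer: 101100100011000000 (182464)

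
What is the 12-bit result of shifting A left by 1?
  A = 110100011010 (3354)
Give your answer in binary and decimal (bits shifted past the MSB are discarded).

Shift left by 1: drop the top 1 bit(s), append 1 zero(s) on the right.
  110100011010  ->  discard [1], keep [10100011010], append 0
= 101000110100

Answer: 101000110100 (2612)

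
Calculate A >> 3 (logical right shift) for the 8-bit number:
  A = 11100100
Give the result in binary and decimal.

Logical shift right by 3: drop the bottom 3 bit(s), prepend 3 zero(s) on the left.
  11100100  ->  keep [11100], discard [100], prepend 000
= 00011100

Answer: 00011100 (28)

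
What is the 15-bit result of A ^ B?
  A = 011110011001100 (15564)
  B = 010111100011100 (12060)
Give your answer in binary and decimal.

Apply ^ to each column (1 where bits differ):
  011110011001100
^ 010111100011100
-----------------
  001001111010000

Answer: 001001111010000 (5072)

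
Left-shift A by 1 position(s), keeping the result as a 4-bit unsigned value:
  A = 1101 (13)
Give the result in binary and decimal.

Shift left by 1: drop the top 1 bit(s), append 1 zero(s) on the right.
  1101  ->  discard [1], keep [101], append 0
= 1010

Answer: 1010 (10)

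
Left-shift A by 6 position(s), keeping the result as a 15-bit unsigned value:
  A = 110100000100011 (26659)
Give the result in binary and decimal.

Shift left by 6: drop the top 6 bit(s), append 6 zero(s) on the right.
  110100000100011  ->  discard [110100], keep [000100011], append 000000
= 000100011000000

Answer: 000100011000000 (2240)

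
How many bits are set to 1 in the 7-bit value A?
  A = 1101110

1101110
1-bits at positions (from bit 0 = LSB): 1, 2, 3, 5, 6
Count = 5

Answer: 5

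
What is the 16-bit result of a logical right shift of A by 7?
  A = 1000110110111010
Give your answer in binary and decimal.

Logical shift right by 7: drop the bottom 7 bit(s), prepend 7 zero(s) on the left.
  1000110110111010  ->  keep [100011011], discard [0111010], prepend 0000000
= 0000000100011011

Answer: 0000000100011011 (283)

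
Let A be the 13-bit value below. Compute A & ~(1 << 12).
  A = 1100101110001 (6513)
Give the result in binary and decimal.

Mask = ~(1 << 12) = 0111111111111
Bit 12 of A is 1, so AND-ing with the mask clears it to 0.
  1100101110001
& 0111111111111
---------------
  0100101110001

Answer: 0100101110001 (2417)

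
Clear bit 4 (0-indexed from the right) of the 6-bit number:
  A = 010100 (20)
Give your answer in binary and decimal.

Mask = ~(1 << 4) = 101111
Bit 4 of A is 1, so AND-ing with the mask clears it to 0.
  010100
& 101111
--------
  000100

Answer: 000100 (4)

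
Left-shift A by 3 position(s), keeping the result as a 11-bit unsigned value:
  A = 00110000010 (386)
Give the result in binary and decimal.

Shift left by 3: drop the top 3 bit(s), append 3 zero(s) on the right.
  00110000010  ->  discard [001], keep [10000010], append 000
= 10000010000

Answer: 10000010000 (1040)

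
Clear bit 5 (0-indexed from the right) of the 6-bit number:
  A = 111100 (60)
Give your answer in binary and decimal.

Mask = ~(1 << 5) = 011111
Bit 5 of A is 1, so AND-ing with the mask clears it to 0.
  111100
& 011111
--------
  011100

Answer: 011100 (28)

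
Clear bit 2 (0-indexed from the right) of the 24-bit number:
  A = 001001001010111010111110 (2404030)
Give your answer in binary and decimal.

Mask = ~(1 << 2) = 111111111111111111111011
Bit 2 of A is 1, so AND-ing with the mask clears it to 0.
  001001001010111010111110
& 111111111111111111111011
--------------------------
  001001001010111010111010

Answer: 001001001010111010111010 (2404026)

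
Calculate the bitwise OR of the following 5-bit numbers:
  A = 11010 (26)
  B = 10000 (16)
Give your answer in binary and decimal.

Apply | to each column (1 where either bit is 1):
  11010
| 10000
-------
  11010

Answer: 11010 (26)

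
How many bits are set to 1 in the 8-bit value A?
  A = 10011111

10011111
1-bits at positions (from bit 0 = LSB): 0, 1, 2, 3, 4, 7
Count = 6

Answer: 6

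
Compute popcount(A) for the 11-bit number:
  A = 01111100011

01111100011
1-bits at positions (from bit 0 = LSB): 0, 1, 5, 6, 7, 8, 9
Count = 7

Answer: 7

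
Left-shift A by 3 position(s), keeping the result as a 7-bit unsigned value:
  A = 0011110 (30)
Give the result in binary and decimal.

Shift left by 3: drop the top 3 bit(s), append 3 zero(s) on the right.
  0011110  ->  discard [001], keep [1110], append 000
= 1110000

Answer: 1110000 (112)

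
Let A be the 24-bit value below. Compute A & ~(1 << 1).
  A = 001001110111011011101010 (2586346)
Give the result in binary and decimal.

Mask = ~(1 << 1) = 111111111111111111111101
Bit 1 of A is 1, so AND-ing with the mask clears it to 0.
  001001110111011011101010
& 111111111111111111111101
--------------------------
  001001110111011011101000

Answer: 001001110111011011101000 (2586344)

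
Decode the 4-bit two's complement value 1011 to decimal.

MSB is 1, so the value is negative. Find the magnitude:
1. Invert bits:  0100
2. Add 1:        0101  = 5
3. Apply sign:   -5

Answer: -5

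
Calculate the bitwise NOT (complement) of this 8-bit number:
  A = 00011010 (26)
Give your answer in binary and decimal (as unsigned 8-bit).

Flip each bit (0->1, 1->0):
  00011010
  11100101

Answer: 11100101 (229)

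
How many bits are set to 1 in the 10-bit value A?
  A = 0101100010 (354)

0101100010
1-bits at positions (from bit 0 = LSB): 1, 5, 6, 8
Count = 4

Answer: 4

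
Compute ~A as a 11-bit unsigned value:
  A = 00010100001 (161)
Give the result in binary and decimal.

Flip each bit (0->1, 1->0):
  00010100001
  11101011110

Answer: 11101011110 (1886)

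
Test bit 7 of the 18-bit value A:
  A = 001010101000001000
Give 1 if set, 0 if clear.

Bit 7 is the 8th from the right.
  001010101000001000
            ^
That bit is 0.

Answer: 0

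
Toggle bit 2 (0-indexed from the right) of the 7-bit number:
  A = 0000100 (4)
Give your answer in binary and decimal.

Mask = 1 << 2 = 0000100
Bit 2 of A is 1; XOR with the mask flips it to 0.
  0000100
^ 0000100
---------
  0000000

Answer: 0000000 (0)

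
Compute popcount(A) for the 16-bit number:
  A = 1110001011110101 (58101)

1110001011110101
1-bits at positions (from bit 0 = LSB): 0, 2, 4, 5, 6, 7, 9, 13, 14, 15
Count = 10

Answer: 10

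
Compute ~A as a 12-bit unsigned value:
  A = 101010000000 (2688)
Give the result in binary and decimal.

Flip each bit (0->1, 1->0):
  101010000000
  010101111111

Answer: 010101111111 (1407)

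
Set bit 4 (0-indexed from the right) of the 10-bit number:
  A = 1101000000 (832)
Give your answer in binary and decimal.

Mask = 1 << 4 = 0000010000
Bit 4 of A is 0, so OR-ing with the mask flips it to 1.
  1101000000
| 0000010000
------------
  1101010000

Answer: 1101010000 (848)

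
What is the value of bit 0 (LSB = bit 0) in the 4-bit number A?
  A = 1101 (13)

Bit 0 is the 1st from the right.
  1101
     ^
That bit is 1.

Answer: 1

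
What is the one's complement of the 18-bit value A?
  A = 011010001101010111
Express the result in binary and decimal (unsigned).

Flip each bit (0->1, 1->0):
  011010001101010111
  100101110010101000

Answer: 100101110010101000 (154792)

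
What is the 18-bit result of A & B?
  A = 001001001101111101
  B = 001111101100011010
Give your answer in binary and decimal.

Apply & to each column (1 only where both bits are 1):
  001001001101111101
& 001111101100011010
--------------------
  001001001100011000

Answer: 001001001100011000 (37656)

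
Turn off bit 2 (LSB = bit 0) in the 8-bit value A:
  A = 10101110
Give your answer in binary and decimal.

Mask = ~(1 << 2) = 11111011
Bit 2 of A is 1, so AND-ing with the mask clears it to 0.
  10101110
& 11111011
----------
  10101010

Answer: 10101010 (170)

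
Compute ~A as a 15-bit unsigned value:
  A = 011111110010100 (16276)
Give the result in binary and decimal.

Flip each bit (0->1, 1->0):
  011111110010100
  100000001101011

Answer: 100000001101011 (16491)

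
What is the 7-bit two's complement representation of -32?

1. Binary of +32:  0100000
2. Invert bits:     1011111
3. Add 1:           1100000

Answer: 1100000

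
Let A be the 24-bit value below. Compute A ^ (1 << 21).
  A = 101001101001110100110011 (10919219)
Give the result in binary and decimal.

Mask = 1 << 21 = 001000000000000000000000
Bit 21 of A is 1; XOR with the mask flips it to 0.
  101001101001110100110011
^ 001000000000000000000000
--------------------------
  100001101001110100110011

Answer: 100001101001110100110011 (8822067)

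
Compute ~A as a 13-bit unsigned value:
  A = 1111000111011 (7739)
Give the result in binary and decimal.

Flip each bit (0->1, 1->0):
  1111000111011
  0000111000100

Answer: 0000111000100 (452)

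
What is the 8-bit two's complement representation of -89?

1. Binary of +89:  01011001
2. Invert bits:     10100110
3. Add 1:           10100111

Answer: 10100111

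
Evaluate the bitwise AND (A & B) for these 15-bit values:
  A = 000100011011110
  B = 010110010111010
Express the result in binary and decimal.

Apply & to each column (1 only where both bits are 1):
  000100011011110
& 010110010111010
-----------------
  000100010011010

Answer: 000100010011010 (2202)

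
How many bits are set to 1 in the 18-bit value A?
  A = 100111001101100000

100111001101100000
1-bits at positions (from bit 0 = LSB): 5, 6, 8, 9, 12, 13, 14, 17
Count = 8

Answer: 8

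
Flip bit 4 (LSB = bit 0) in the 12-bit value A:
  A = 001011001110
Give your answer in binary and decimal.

Mask = 1 << 4 = 000000010000
Bit 4 of A is 0; XOR with the mask flips it to 1.
  001011001110
^ 000000010000
--------------
  001011011110

Answer: 001011011110 (734)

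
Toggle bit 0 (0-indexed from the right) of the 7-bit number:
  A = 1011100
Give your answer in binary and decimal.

Mask = 1 << 0 = 0000001
Bit 0 of A is 0; XOR with the mask flips it to 1.
  1011100
^ 0000001
---------
  1011101

Answer: 1011101 (93)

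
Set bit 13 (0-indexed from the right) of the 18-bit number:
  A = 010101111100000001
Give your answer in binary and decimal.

Mask = 1 << 13 = 000010000000000000
Bit 13 of A is 0, so OR-ing with the mask flips it to 1.
  010101111100000001
| 000010000000000000
--------------------
  010111111100000001

Answer: 010111111100000001 (98049)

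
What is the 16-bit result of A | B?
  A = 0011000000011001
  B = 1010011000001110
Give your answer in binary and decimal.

Apply | to each column (1 where either bit is 1):
  0011000000011001
| 1010011000001110
------------------
  1011011000011111

Answer: 1011011000011111 (46623)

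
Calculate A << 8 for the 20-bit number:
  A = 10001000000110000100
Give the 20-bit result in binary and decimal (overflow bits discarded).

Shift left by 8: drop the top 8 bit(s), append 8 zero(s) on the right.
  10001000000110000100  ->  discard [10001000], keep [000110000100], append 00000000
= 00011000010000000000

Answer: 00011000010000000000 (99328)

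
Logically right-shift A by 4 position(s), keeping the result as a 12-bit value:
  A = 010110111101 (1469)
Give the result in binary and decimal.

Logical shift right by 4: drop the bottom 4 bit(s), prepend 4 zero(s) on the left.
  010110111101  ->  keep [01011011], discard [1101], prepend 0000
= 000001011011

Answer: 000001011011 (91)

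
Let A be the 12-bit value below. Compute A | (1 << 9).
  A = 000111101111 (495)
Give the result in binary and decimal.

Mask = 1 << 9 = 001000000000
Bit 9 of A is 0, so OR-ing with the mask flips it to 1.
  000111101111
| 001000000000
--------------
  001111101111

Answer: 001111101111 (1007)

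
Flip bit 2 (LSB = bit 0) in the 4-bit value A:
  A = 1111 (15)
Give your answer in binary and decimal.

Mask = 1 << 2 = 0100
Bit 2 of A is 1; XOR with the mask flips it to 0.
  1111
^ 0100
------
  1011

Answer: 1011 (11)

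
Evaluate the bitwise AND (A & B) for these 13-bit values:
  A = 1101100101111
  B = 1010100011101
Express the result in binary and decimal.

Apply & to each column (1 only where both bits are 1):
  1101100101111
& 1010100011101
---------------
  1000100001101

Answer: 1000100001101 (4365)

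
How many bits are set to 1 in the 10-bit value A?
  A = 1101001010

1101001010
1-bits at positions (from bit 0 = LSB): 1, 3, 6, 8, 9
Count = 5

Answer: 5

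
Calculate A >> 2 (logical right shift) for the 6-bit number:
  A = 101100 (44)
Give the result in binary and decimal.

Logical shift right by 2: drop the bottom 2 bit(s), prepend 2 zero(s) on the left.
  101100  ->  keep [1011], discard [00], prepend 00
= 001011

Answer: 001011 (11)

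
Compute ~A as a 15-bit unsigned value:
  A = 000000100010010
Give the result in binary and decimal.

Flip each bit (0->1, 1->0):
  000000100010010
  111111011101101

Answer: 111111011101101 (32493)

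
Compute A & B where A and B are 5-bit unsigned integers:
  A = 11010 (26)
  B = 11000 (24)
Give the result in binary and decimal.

Apply & to each column (1 only where both bits are 1):
  11010
& 11000
-------
  11000

Answer: 11000 (24)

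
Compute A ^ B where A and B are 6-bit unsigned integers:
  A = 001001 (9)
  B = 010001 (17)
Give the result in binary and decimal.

Apply ^ to each column (1 where bits differ):
  001001
^ 010001
--------
  011000

Answer: 011000 (24)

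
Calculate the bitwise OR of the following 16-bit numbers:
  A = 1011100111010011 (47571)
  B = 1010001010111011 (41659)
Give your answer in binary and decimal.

Apply | to each column (1 where either bit is 1):
  1011100111010011
| 1010001010111011
------------------
  1011101111111011

Answer: 1011101111111011 (48123)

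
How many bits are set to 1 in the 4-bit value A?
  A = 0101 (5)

0101
1-bits at positions (from bit 0 = LSB): 0, 2
Count = 2

Answer: 2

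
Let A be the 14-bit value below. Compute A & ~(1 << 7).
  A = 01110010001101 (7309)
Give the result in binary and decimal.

Mask = ~(1 << 7) = 11111101111111
Bit 7 of A is 1, so AND-ing with the mask clears it to 0.
  01110010001101
& 11111101111111
----------------
  01110000001101

Answer: 01110000001101 (7181)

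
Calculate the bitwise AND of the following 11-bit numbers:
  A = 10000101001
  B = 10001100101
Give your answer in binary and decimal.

Apply & to each column (1 only where both bits are 1):
  10000101001
& 10001100101
-------------
  10000100001

Answer: 10000100001 (1057)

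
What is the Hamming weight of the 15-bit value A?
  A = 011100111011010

011100111011010
1-bits at positions (from bit 0 = LSB): 1, 3, 4, 6, 7, 8, 11, 12, 13
Count = 9

Answer: 9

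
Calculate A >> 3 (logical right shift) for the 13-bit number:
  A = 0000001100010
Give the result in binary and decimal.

Logical shift right by 3: drop the bottom 3 bit(s), prepend 3 zero(s) on the left.
  0000001100010  ->  keep [0000001100], discard [010], prepend 000
= 0000000001100

Answer: 0000000001100 (12)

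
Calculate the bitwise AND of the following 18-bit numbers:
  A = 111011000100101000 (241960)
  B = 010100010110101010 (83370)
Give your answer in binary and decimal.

Apply & to each column (1 only where both bits are 1):
  111011000100101000
& 010100010110101010
--------------------
  010000000100101000

Answer: 010000000100101000 (65832)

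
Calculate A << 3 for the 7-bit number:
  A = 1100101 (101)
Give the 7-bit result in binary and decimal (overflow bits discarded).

Shift left by 3: drop the top 3 bit(s), append 3 zero(s) on the right.
  1100101  ->  discard [110], keep [0101], append 000
= 0101000

Answer: 0101000 (40)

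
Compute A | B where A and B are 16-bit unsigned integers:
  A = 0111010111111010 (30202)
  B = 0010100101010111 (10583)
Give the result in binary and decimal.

Apply | to each column (1 where either bit is 1):
  0111010111111010
| 0010100101010111
------------------
  0111110111111111

Answer: 0111110111111111 (32255)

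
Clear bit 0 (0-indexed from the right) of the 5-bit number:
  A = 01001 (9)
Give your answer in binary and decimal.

Mask = ~(1 << 0) = 11110
Bit 0 of A is 1, so AND-ing with the mask clears it to 0.
  01001
& 11110
-------
  01000

Answer: 01000 (8)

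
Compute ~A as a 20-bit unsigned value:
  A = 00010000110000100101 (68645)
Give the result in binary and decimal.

Flip each bit (0->1, 1->0):
  00010000110000100101
  11101111001111011010

Answer: 11101111001111011010 (979930)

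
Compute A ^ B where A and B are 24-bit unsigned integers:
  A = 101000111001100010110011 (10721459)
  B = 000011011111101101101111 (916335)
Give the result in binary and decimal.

Apply ^ to each column (1 where bits differ):
  101000111001100010110011
^ 000011011111101101101111
--------------------------
  101011100110001111011100

Answer: 101011100110001111011100 (11428828)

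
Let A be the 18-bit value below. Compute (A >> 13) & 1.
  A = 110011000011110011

Bit 13 is the 14th from the right.
  110011000011110011
      ^
That bit is 1.

Answer: 1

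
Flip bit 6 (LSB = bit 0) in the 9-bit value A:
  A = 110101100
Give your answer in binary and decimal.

Mask = 1 << 6 = 001000000
Bit 6 of A is 0; XOR with the mask flips it to 1.
  110101100
^ 001000000
-----------
  111101100

Answer: 111101100 (492)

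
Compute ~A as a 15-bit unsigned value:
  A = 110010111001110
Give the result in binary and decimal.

Flip each bit (0->1, 1->0):
  110010111001110
  001101000110001

Answer: 001101000110001 (6705)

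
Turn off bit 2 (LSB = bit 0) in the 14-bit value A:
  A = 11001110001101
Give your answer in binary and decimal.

Mask = ~(1 << 2) = 11111111111011
Bit 2 of A is 1, so AND-ing with the mask clears it to 0.
  11001110001101
& 11111111111011
----------------
  11001110001001

Answer: 11001110001001 (13193)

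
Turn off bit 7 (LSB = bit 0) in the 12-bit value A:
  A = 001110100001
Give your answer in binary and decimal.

Mask = ~(1 << 7) = 111101111111
Bit 7 of A is 1, so AND-ing with the mask clears it to 0.
  001110100001
& 111101111111
--------------
  001100100001

Answer: 001100100001 (801)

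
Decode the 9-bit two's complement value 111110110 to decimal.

MSB is 1, so the value is negative. Find the magnitude:
1. Invert bits:  000001001
2. Add 1:        000001010  = 10
3. Apply sign:   -10

Answer: -10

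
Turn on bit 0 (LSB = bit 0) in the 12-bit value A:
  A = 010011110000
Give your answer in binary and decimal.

Mask = 1 << 0 = 000000000001
Bit 0 of A is 0, so OR-ing with the mask flips it to 1.
  010011110000
| 000000000001
--------------
  010011110001

Answer: 010011110001 (1265)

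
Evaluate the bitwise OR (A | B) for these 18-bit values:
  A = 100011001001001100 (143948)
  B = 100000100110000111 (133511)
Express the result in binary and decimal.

Apply | to each column (1 where either bit is 1):
  100011001001001100
| 100000100110000111
--------------------
  100011101111001111

Answer: 100011101111001111 (146383)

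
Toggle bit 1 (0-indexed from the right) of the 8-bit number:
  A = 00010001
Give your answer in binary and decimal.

Mask = 1 << 1 = 00000010
Bit 1 of A is 0; XOR with the mask flips it to 1.
  00010001
^ 00000010
----------
  00010011

Answer: 00010011 (19)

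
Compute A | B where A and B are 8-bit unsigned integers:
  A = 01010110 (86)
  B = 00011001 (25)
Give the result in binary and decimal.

Apply | to each column (1 where either bit is 1):
  01010110
| 00011001
----------
  01011111

Answer: 01011111 (95)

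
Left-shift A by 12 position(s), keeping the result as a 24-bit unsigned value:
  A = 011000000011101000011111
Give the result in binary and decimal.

Shift left by 12: drop the top 12 bit(s), append 12 zero(s) on the right.
  011000000011101000011111  ->  discard [011000000011], keep [101000011111], append 000000000000
= 101000011111000000000000

Answer: 101000011111000000000000 (10612736)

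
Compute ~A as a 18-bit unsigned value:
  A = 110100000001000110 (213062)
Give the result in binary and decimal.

Flip each bit (0->1, 1->0):
  110100000001000110
  001011111110111001

Answer: 001011111110111001 (49081)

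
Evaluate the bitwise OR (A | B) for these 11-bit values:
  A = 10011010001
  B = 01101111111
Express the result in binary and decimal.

Apply | to each column (1 where either bit is 1):
  10011010001
| 01101111111
-------------
  11111111111

Answer: 11111111111 (2047)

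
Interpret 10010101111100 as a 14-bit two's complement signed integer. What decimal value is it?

MSB is 1, so the value is negative. Find the magnitude:
1. Invert bits:  01101010000011
2. Add 1:        01101010000100  = 6788
3. Apply sign:   -6788

Answer: -6788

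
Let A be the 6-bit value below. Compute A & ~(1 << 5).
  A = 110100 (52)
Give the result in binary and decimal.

Mask = ~(1 << 5) = 011111
Bit 5 of A is 1, so AND-ing with the mask clears it to 0.
  110100
& 011111
--------
  010100

Answer: 010100 (20)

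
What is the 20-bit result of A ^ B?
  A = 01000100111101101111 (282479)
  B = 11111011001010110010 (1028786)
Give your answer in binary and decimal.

Apply ^ to each column (1 where bits differ):
  01000100111101101111
^ 11111011001010110010
----------------------
  10111111110111011101

Answer: 10111111110111011101 (785885)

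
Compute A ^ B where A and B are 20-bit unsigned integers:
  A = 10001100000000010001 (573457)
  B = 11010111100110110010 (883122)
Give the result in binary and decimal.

Apply ^ to each column (1 where bits differ):
  10001100000000010001
^ 11010111100110110010
----------------------
  01011011100110100011

Answer: 01011011100110100011 (375203)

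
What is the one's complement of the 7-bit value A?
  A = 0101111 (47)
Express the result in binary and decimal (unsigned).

Flip each bit (0->1, 1->0):
  0101111
  1010000

Answer: 1010000 (80)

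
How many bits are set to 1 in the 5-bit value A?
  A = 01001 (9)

01001
1-bits at positions (from bit 0 = LSB): 0, 3
Count = 2

Answer: 2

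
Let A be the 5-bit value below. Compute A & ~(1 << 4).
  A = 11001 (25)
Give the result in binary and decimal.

Mask = ~(1 << 4) = 01111
Bit 4 of A is 1, so AND-ing with the mask clears it to 0.
  11001
& 01111
-------
  01001

Answer: 01001 (9)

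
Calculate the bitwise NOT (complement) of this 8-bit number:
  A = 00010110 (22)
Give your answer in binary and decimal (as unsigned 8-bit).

Flip each bit (0->1, 1->0):
  00010110
  11101001

Answer: 11101001 (233)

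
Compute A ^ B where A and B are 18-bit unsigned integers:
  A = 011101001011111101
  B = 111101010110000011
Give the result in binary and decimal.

Apply ^ to each column (1 where bits differ):
  011101001011111101
^ 111101010110000011
--------------------
  100000011101111110

Answer: 100000011101111110 (132990)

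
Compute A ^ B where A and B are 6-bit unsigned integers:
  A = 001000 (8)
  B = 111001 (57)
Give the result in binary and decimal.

Apply ^ to each column (1 where bits differ):
  001000
^ 111001
--------
  110001

Answer: 110001 (49)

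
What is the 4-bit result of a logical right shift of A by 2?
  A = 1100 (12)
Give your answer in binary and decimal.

Logical shift right by 2: drop the bottom 2 bit(s), prepend 2 zero(s) on the left.
  1100  ->  keep [11], discard [00], prepend 00
= 0011

Answer: 0011 (3)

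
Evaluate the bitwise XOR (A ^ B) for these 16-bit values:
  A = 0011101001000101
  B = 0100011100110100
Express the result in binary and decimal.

Apply ^ to each column (1 where bits differ):
  0011101001000101
^ 0100011100110100
------------------
  0111110101110001

Answer: 0111110101110001 (32113)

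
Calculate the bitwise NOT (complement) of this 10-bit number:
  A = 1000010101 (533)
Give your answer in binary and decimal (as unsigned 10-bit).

Flip each bit (0->1, 1->0):
  1000010101
  0111101010

Answer: 0111101010 (490)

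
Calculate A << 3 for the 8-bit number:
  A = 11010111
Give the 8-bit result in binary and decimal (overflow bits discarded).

Shift left by 3: drop the top 3 bit(s), append 3 zero(s) on the right.
  11010111  ->  discard [110], keep [10111], append 000
= 10111000

Answer: 10111000 (184)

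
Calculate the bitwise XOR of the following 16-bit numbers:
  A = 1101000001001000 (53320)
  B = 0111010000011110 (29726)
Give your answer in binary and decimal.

Apply ^ to each column (1 where bits differ):
  1101000001001000
^ 0111010000011110
------------------
  1010010001010110

Answer: 1010010001010110 (42070)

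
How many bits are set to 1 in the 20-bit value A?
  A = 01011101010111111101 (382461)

01011101010111111101
1-bits at positions (from bit 0 = LSB): 0, 2, 3, 4, 5, 6, 7, 8, 10, 12, 14, 15, 16, 18
Count = 14

Answer: 14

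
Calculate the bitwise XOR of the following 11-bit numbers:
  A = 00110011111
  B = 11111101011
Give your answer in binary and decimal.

Apply ^ to each column (1 where bits differ):
  00110011111
^ 11111101011
-------------
  11001110100

Answer: 11001110100 (1652)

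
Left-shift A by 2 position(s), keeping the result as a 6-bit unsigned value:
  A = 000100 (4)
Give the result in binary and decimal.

Shift left by 2: drop the top 2 bit(s), append 2 zero(s) on the right.
  000100  ->  discard [00], keep [0100], append 00
= 010000

Answer: 010000 (16)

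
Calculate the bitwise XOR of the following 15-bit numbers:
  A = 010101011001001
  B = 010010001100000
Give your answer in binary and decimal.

Apply ^ to each column (1 where bits differ):
  010101011001001
^ 010010001100000
-----------------
  000111010101001

Answer: 000111010101001 (3753)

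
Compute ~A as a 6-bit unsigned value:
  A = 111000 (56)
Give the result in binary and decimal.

Flip each bit (0->1, 1->0):
  111000
  000111

Answer: 000111 (7)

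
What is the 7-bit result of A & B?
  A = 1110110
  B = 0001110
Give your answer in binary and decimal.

Apply & to each column (1 only where both bits are 1):
  1110110
& 0001110
---------
  0000110

Answer: 0000110 (6)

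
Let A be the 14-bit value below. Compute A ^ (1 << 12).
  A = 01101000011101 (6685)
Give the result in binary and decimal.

Mask = 1 << 12 = 01000000000000
Bit 12 of A is 1; XOR with the mask flips it to 0.
  01101000011101
^ 01000000000000
----------------
  00101000011101

Answer: 00101000011101 (2589)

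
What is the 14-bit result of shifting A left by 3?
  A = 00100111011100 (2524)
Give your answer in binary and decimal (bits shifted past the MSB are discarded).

Shift left by 3: drop the top 3 bit(s), append 3 zero(s) on the right.
  00100111011100  ->  discard [001], keep [00111011100], append 000
= 00111011100000

Answer: 00111011100000 (3808)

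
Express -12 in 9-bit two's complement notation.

1. Binary of +12:  000001100
2. Invert bits:     111110011
3. Add 1:           111110100

Answer: 111110100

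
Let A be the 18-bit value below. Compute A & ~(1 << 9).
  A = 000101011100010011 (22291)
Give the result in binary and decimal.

Mask = ~(1 << 9) = 111111110111111111
Bit 9 of A is 1, so AND-ing with the mask clears it to 0.
  000101011100010011
& 111111110111111111
--------------------
  000101010100010011

Answer: 000101010100010011 (21779)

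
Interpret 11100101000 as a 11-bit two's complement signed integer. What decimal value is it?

MSB is 1, so the value is negative. Find the magnitude:
1. Invert bits:  00011010111
2. Add 1:        00011011000  = 216
3. Apply sign:   -216

Answer: -216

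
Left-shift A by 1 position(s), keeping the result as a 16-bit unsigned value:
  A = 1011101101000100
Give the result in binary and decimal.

Shift left by 1: drop the top 1 bit(s), append 1 zero(s) on the right.
  1011101101000100  ->  discard [1], keep [011101101000100], append 0
= 0111011010001000

Answer: 0111011010001000 (30344)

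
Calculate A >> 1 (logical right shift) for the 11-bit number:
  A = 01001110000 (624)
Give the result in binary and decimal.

Logical shift right by 1: drop the bottom 1 bit(s), prepend 1 zero(s) on the left.
  01001110000  ->  keep [0100111000], discard [0], prepend 0
= 00100111000

Answer: 00100111000 (312)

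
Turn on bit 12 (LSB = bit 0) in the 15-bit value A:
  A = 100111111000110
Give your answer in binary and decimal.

Mask = 1 << 12 = 001000000000000
Bit 12 of A is 0, so OR-ing with the mask flips it to 1.
  100111111000110
| 001000000000000
-----------------
  101111111000110

Answer: 101111111000110 (24518)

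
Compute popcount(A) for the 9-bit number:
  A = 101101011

101101011
1-bits at positions (from bit 0 = LSB): 0, 1, 3, 5, 6, 8
Count = 6

Answer: 6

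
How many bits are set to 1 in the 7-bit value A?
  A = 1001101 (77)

1001101
1-bits at positions (from bit 0 = LSB): 0, 2, 3, 6
Count = 4

Answer: 4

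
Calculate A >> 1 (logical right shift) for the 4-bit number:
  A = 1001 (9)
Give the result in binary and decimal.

Logical shift right by 1: drop the bottom 1 bit(s), prepend 1 zero(s) on the left.
  1001  ->  keep [100], discard [1], prepend 0
= 0100

Answer: 0100 (4)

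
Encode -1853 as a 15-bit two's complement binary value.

1. Binary of +1853:  000011100111101
2. Invert bits:     111100011000010
3. Add 1:           111100011000011

Answer: 111100011000011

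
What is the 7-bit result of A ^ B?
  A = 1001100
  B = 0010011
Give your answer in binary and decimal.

Apply ^ to each column (1 where bits differ):
  1001100
^ 0010011
---------
  1011111

Answer: 1011111 (95)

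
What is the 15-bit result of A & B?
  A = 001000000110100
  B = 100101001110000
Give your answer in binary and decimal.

Apply & to each column (1 only where both bits are 1):
  001000000110100
& 100101001110000
-----------------
  000000000110000

Answer: 000000000110000 (48)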